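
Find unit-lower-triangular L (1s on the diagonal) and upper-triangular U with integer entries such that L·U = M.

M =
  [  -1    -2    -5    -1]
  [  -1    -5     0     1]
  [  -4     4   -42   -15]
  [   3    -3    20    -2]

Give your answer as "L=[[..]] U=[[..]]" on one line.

  R1 -= 1·R0 → [0,-3,5,2]
  R2 -= 4·R0 → [0,12,-22,-11]
  R3 -= -3·R0 → [0,-9,5,-5]
  R2 -= -4·R1 → [0,0,-2,-3]
  R3 -= 3·R1 → [0,0,-10,-11]
  R3 -= 5·R2 → [0,0,0,4]

L=[[1,0,0,0],[1,1,0,0],[4,-4,1,0],[-3,3,5,1]] U=[[-1,-2,-5,-1],[0,-3,5,2],[0,0,-2,-3],[0,0,0,4]]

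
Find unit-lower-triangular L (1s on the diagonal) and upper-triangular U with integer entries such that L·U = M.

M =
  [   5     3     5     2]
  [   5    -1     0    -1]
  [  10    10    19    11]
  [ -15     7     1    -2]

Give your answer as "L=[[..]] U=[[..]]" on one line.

L=[[1,0,0,0],[1,1,0,0],[2,-1,1,0],[-3,-4,-1,1]] U=[[5,3,5,2],[0,-4,-5,-3],[0,0,4,4],[0,0,0,-4]]

  row1 -= 1·row0 → [0,-4,-5,-3]
  row2 -= 2·row0 → [0,4,9,7]
  row3 -= -3·row0 → [0,16,16,4]
  row2 -= -1·row1 → [0,0,4,4]
  row3 -= -4·row1 → [0,0,-4,-8]
  row3 -= -1·row2 → [0,0,0,-4]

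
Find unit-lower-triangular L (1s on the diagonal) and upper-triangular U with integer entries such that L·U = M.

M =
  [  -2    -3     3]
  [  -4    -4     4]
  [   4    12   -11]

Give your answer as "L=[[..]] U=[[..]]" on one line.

L=[[1,0,0],[2,1,0],[-2,3,1]] U=[[-2,-3,3],[0,2,-2],[0,0,1]]

  r1 -= 2·r0 → [0,2,-2]
  r2 -= -2·r0 → [0,6,-5]
  r2 -= 3·r1 → [0,0,1]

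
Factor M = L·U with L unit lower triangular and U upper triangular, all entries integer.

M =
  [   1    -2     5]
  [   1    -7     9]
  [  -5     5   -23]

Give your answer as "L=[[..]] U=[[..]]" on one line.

L=[[1,0,0],[1,1,0],[-5,1,1]] U=[[1,-2,5],[0,-5,4],[0,0,-2]]

  R1 -= 1·R0 → [0,-5,4]
  R2 -= -5·R0 → [0,-5,2]
  R2 -= 1·R1 → [0,0,-2]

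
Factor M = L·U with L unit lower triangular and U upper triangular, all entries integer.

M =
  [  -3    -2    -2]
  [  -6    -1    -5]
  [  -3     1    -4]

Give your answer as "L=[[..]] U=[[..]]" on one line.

  row1 -= 2·row0 → [0,3,-1]
  row2 -= 1·row0 → [0,3,-2]
  row2 -= 1·row1 → [0,0,-1]

L=[[1,0,0],[2,1,0],[1,1,1]] U=[[-3,-2,-2],[0,3,-1],[0,0,-1]]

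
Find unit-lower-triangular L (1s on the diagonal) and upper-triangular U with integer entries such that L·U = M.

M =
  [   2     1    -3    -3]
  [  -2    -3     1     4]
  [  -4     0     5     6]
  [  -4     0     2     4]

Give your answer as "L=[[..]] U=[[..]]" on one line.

  r1 -= -1·r0 → [0,-2,-2,1]
  r2 -= -2·r0 → [0,2,-1,0]
  r3 -= -2·r0 → [0,2,-4,-2]
  r2 -= -1·r1 → [0,0,-3,1]
  r3 -= -1·r1 → [0,0,-6,-1]
  r3 -= 2·r2 → [0,0,0,-3]

L=[[1,0,0,0],[-1,1,0,0],[-2,-1,1,0],[-2,-1,2,1]] U=[[2,1,-3,-3],[0,-2,-2,1],[0,0,-3,1],[0,0,0,-3]]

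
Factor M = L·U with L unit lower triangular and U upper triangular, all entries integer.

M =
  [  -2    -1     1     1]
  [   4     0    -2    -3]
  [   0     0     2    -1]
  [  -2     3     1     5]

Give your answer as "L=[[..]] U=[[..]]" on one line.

L=[[1,0,0,0],[-2,1,0,0],[0,0,1,0],[1,-2,0,1]] U=[[-2,-1,1,1],[0,-2,0,-1],[0,0,2,-1],[0,0,0,2]]

  row1 -= -2·row0 → [0,-2,0,-1]
  row2 -= 0·row0 → [0,0,2,-1]
  row3 -= 1·row0 → [0,4,0,4]
  row2 -= 0·row1 → [0,0,2,-1]
  row3 -= -2·row1 → [0,0,0,2]
  row3 -= 0·row2 → [0,0,0,2]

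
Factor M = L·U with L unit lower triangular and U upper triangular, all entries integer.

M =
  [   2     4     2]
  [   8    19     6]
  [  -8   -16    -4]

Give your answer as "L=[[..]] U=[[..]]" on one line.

  row1 -= 4·row0 → [0,3,-2]
  row2 -= -4·row0 → [0,0,4]
  row2 -= 0·row1 → [0,0,4]

L=[[1,0,0],[4,1,0],[-4,0,1]] U=[[2,4,2],[0,3,-2],[0,0,4]]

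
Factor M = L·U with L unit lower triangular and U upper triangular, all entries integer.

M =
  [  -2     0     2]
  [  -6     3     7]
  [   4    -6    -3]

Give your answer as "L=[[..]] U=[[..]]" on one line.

L=[[1,0,0],[3,1,0],[-2,-2,1]] U=[[-2,0,2],[0,3,1],[0,0,3]]

  r1 -= 3·r0 → [0,3,1]
  r2 -= -2·r0 → [0,-6,1]
  r2 -= -2·r1 → [0,0,3]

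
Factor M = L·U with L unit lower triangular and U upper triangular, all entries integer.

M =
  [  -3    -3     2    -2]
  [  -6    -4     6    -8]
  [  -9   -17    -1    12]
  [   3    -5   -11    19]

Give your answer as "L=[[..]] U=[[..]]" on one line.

L=[[1,0,0,0],[2,1,0,0],[3,-4,1,0],[-1,-4,-1,1]] U=[[-3,-3,2,-2],[0,2,2,-4],[0,0,1,2],[0,0,0,3]]

  R1 -= 2·R0 → [0,2,2,-4]
  R2 -= 3·R0 → [0,-8,-7,18]
  R3 -= -1·R0 → [0,-8,-9,17]
  R2 -= -4·R1 → [0,0,1,2]
  R3 -= -4·R1 → [0,0,-1,1]
  R3 -= -1·R2 → [0,0,0,3]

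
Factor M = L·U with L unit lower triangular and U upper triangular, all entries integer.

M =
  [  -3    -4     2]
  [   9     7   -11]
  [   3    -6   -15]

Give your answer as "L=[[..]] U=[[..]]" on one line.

L=[[1,0,0],[-3,1,0],[-1,2,1]] U=[[-3,-4,2],[0,-5,-5],[0,0,-3]]

  row1 -= -3·row0 → [0,-5,-5]
  row2 -= -1·row0 → [0,-10,-13]
  row2 -= 2·row1 → [0,0,-3]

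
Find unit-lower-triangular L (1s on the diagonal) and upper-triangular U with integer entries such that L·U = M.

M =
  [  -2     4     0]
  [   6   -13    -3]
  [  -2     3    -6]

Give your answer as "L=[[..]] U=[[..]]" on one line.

L=[[1,0,0],[-3,1,0],[1,1,1]] U=[[-2,4,0],[0,-1,-3],[0,0,-3]]

  row1 -= -3·row0 → [0,-1,-3]
  row2 -= 1·row0 → [0,-1,-6]
  row2 -= 1·row1 → [0,0,-3]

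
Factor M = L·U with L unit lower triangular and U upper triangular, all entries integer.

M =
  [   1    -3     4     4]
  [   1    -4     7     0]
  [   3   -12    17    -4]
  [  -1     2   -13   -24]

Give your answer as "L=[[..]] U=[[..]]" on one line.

  R1 -= 1·R0 → [0,-1,3,-4]
  R2 -= 3·R0 → [0,-3,5,-16]
  R3 -= -1·R0 → [0,-1,-9,-20]
  R2 -= 3·R1 → [0,0,-4,-4]
  R3 -= 1·R1 → [0,0,-12,-16]
  R3 -= 3·R2 → [0,0,0,-4]

L=[[1,0,0,0],[1,1,0,0],[3,3,1,0],[-1,1,3,1]] U=[[1,-3,4,4],[0,-1,3,-4],[0,0,-4,-4],[0,0,0,-4]]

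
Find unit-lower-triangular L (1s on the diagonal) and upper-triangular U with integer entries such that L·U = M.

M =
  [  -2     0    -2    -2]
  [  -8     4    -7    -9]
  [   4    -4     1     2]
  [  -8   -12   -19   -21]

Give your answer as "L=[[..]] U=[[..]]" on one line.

L=[[1,0,0,0],[4,1,0,0],[-2,-1,1,0],[4,-3,4,1]] U=[[-2,0,-2,-2],[0,4,1,-1],[0,0,-2,-3],[0,0,0,-4]]

  r1 -= 4·r0 → [0,4,1,-1]
  r2 -= -2·r0 → [0,-4,-3,-2]
  r3 -= 4·r0 → [0,-12,-11,-13]
  r2 -= -1·r1 → [0,0,-2,-3]
  r3 -= -3·r1 → [0,0,-8,-16]
  r3 -= 4·r2 → [0,0,0,-4]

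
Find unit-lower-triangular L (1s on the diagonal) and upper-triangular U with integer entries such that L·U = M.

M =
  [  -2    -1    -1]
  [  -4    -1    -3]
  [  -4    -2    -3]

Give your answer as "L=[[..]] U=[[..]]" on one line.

  R1 -= 2·R0 → [0,1,-1]
  R2 -= 2·R0 → [0,0,-1]
  R2 -= 0·R1 → [0,0,-1]

L=[[1,0,0],[2,1,0],[2,0,1]] U=[[-2,-1,-1],[0,1,-1],[0,0,-1]]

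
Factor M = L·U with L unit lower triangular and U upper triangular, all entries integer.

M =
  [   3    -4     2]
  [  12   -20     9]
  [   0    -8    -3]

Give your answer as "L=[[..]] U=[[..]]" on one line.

L=[[1,0,0],[4,1,0],[0,2,1]] U=[[3,-4,2],[0,-4,1],[0,0,-5]]

  R1 -= 4·R0 → [0,-4,1]
  R2 -= 0·R0 → [0,-8,-3]
  R2 -= 2·R1 → [0,0,-5]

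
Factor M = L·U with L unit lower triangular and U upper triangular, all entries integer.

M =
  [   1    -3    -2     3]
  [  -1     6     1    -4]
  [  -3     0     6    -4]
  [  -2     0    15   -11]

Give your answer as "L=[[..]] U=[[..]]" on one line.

L=[[1,0,0,0],[-1,1,0,0],[-3,-3,1,0],[-2,-2,-3,1]] U=[[1,-3,-2,3],[0,3,-1,-1],[0,0,-3,2],[0,0,0,-1]]

  R1 -= -1·R0 → [0,3,-1,-1]
  R2 -= -3·R0 → [0,-9,0,5]
  R3 -= -2·R0 → [0,-6,11,-5]
  R2 -= -3·R1 → [0,0,-3,2]
  R3 -= -2·R1 → [0,0,9,-7]
  R3 -= -3·R2 → [0,0,0,-1]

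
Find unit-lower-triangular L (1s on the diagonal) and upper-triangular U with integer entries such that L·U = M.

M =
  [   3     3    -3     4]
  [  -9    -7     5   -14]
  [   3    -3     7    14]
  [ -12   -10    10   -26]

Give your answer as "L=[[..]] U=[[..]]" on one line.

L=[[1,0,0,0],[-3,1,0,0],[1,-3,1,0],[-4,1,-1,1]] U=[[3,3,-3,4],[0,2,-4,-2],[0,0,-2,4],[0,0,0,-4]]

  row1 -= -3·row0 → [0,2,-4,-2]
  row2 -= 1·row0 → [0,-6,10,10]
  row3 -= -4·row0 → [0,2,-2,-10]
  row2 -= -3·row1 → [0,0,-2,4]
  row3 -= 1·row1 → [0,0,2,-8]
  row3 -= -1·row2 → [0,0,0,-4]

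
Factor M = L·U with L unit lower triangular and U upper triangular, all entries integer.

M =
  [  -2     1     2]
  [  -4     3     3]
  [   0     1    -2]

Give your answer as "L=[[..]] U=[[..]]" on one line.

  R1 -= 2·R0 → [0,1,-1]
  R2 -= 0·R0 → [0,1,-2]
  R2 -= 1·R1 → [0,0,-1]

L=[[1,0,0],[2,1,0],[0,1,1]] U=[[-2,1,2],[0,1,-1],[0,0,-1]]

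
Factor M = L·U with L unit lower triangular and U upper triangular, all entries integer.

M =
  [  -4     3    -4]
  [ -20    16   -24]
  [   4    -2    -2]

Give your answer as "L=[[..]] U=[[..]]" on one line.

  r1 -= 5·r0 → [0,1,-4]
  r2 -= -1·r0 → [0,1,-6]
  r2 -= 1·r1 → [0,0,-2]

L=[[1,0,0],[5,1,0],[-1,1,1]] U=[[-4,3,-4],[0,1,-4],[0,0,-2]]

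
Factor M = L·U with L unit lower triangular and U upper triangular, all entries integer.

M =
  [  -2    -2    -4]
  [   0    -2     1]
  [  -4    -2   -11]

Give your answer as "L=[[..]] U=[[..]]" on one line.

L=[[1,0,0],[0,1,0],[2,-1,1]] U=[[-2,-2,-4],[0,-2,1],[0,0,-2]]

  r1 -= 0·r0 → [0,-2,1]
  r2 -= 2·r0 → [0,2,-3]
  r2 -= -1·r1 → [0,0,-2]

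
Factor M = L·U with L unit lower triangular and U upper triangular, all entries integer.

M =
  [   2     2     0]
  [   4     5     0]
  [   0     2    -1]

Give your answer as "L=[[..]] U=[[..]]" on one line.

  r1 -= 2·r0 → [0,1,0]
  r2 -= 0·r0 → [0,2,-1]
  r2 -= 2·r1 → [0,0,-1]

L=[[1,0,0],[2,1,0],[0,2,1]] U=[[2,2,0],[0,1,0],[0,0,-1]]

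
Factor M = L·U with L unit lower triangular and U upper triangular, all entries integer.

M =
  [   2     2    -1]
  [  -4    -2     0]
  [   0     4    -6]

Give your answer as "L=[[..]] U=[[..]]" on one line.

  r1 -= -2·r0 → [0,2,-2]
  r2 -= 0·r0 → [0,4,-6]
  r2 -= 2·r1 → [0,0,-2]

L=[[1,0,0],[-2,1,0],[0,2,1]] U=[[2,2,-1],[0,2,-2],[0,0,-2]]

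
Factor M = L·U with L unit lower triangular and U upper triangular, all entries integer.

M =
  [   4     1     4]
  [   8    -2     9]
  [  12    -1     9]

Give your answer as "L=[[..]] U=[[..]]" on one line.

  row1 -= 2·row0 → [0,-4,1]
  row2 -= 3·row0 → [0,-4,-3]
  row2 -= 1·row1 → [0,0,-4]

L=[[1,0,0],[2,1,0],[3,1,1]] U=[[4,1,4],[0,-4,1],[0,0,-4]]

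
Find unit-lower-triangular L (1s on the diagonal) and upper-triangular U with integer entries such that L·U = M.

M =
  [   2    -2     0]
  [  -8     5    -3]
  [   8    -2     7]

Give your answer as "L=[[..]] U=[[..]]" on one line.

  row1 -= -4·row0 → [0,-3,-3]
  row2 -= 4·row0 → [0,6,7]
  row2 -= -2·row1 → [0,0,1]

L=[[1,0,0],[-4,1,0],[4,-2,1]] U=[[2,-2,0],[0,-3,-3],[0,0,1]]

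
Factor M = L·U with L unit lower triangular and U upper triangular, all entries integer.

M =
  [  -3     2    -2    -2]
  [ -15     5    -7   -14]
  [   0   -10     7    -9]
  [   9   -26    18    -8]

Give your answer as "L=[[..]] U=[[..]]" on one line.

  R1 -= 5·R0 → [0,-5,3,-4]
  R2 -= 0·R0 → [0,-10,7,-9]
  R3 -= -3·R0 → [0,-20,12,-14]
  R2 -= 2·R1 → [0,0,1,-1]
  R3 -= 4·R1 → [0,0,0,2]
  R3 -= 0·R2 → [0,0,0,2]

L=[[1,0,0,0],[5,1,0,0],[0,2,1,0],[-3,4,0,1]] U=[[-3,2,-2,-2],[0,-5,3,-4],[0,0,1,-1],[0,0,0,2]]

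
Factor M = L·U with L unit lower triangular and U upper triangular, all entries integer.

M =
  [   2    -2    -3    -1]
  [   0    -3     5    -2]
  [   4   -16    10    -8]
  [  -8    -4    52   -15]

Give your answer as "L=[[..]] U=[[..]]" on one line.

L=[[1,0,0,0],[0,1,0,0],[2,4,1,0],[-4,4,-5,1]] U=[[2,-2,-3,-1],[0,-3,5,-2],[0,0,-4,2],[0,0,0,-1]]

  row1 -= 0·row0 → [0,-3,5,-2]
  row2 -= 2·row0 → [0,-12,16,-6]
  row3 -= -4·row0 → [0,-12,40,-19]
  row2 -= 4·row1 → [0,0,-4,2]
  row3 -= 4·row1 → [0,0,20,-11]
  row3 -= -5·row2 → [0,0,0,-1]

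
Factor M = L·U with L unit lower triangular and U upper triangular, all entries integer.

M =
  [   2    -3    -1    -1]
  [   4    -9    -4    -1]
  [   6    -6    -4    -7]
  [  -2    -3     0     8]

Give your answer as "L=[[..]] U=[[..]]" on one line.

  row1 -= 2·row0 → [0,-3,-2,1]
  row2 -= 3·row0 → [0,3,-1,-4]
  row3 -= -1·row0 → [0,-6,-1,7]
  row2 -= -1·row1 → [0,0,-3,-3]
  row3 -= 2·row1 → [0,0,3,5]
  row3 -= -1·row2 → [0,0,0,2]

L=[[1,0,0,0],[2,1,0,0],[3,-1,1,0],[-1,2,-1,1]] U=[[2,-3,-1,-1],[0,-3,-2,1],[0,0,-3,-3],[0,0,0,2]]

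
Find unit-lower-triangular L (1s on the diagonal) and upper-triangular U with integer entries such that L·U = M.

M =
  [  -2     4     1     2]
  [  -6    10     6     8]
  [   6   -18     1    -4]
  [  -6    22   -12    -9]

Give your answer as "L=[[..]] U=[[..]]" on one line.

L=[[1,0,0,0],[3,1,0,0],[-3,3,1,0],[3,-5,0,1]] U=[[-2,4,1,2],[0,-2,3,2],[0,0,-5,-4],[0,0,0,-5]]

  R1 -= 3·R0 → [0,-2,3,2]
  R2 -= -3·R0 → [0,-6,4,2]
  R3 -= 3·R0 → [0,10,-15,-15]
  R2 -= 3·R1 → [0,0,-5,-4]
  R3 -= -5·R1 → [0,0,0,-5]
  R3 -= 0·R2 → [0,0,0,-5]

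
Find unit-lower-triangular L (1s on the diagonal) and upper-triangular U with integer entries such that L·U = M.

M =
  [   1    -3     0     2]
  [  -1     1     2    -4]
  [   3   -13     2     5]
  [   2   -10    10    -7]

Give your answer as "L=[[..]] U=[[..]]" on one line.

L=[[1,0,0,0],[-1,1,0,0],[3,2,1,0],[2,2,-3,1]] U=[[1,-3,0,2],[0,-2,2,-2],[0,0,-2,3],[0,0,0,2]]

  r1 -= -1·r0 → [0,-2,2,-2]
  r2 -= 3·r0 → [0,-4,2,-1]
  r3 -= 2·r0 → [0,-4,10,-11]
  r2 -= 2·r1 → [0,0,-2,3]
  r3 -= 2·r1 → [0,0,6,-7]
  r3 -= -3·r2 → [0,0,0,2]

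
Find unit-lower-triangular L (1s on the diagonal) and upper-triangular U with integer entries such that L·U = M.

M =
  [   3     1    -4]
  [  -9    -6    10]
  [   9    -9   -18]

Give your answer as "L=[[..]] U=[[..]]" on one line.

  R1 -= -3·R0 → [0,-3,-2]
  R2 -= 3·R0 → [0,-12,-6]
  R2 -= 4·R1 → [0,0,2]

L=[[1,0,0],[-3,1,0],[3,4,1]] U=[[3,1,-4],[0,-3,-2],[0,0,2]]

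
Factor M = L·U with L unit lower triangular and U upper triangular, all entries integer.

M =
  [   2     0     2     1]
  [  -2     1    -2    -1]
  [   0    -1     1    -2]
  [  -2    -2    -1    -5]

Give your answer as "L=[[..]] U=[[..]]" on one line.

  R1 -= -1·R0 → [0,1,0,0]
  R2 -= 0·R0 → [0,-1,1,-2]
  R3 -= -1·R0 → [0,-2,1,-4]
  R2 -= -1·R1 → [0,0,1,-2]
  R3 -= -2·R1 → [0,0,1,-4]
  R3 -= 1·R2 → [0,0,0,-2]

L=[[1,0,0,0],[-1,1,0,0],[0,-1,1,0],[-1,-2,1,1]] U=[[2,0,2,1],[0,1,0,0],[0,0,1,-2],[0,0,0,-2]]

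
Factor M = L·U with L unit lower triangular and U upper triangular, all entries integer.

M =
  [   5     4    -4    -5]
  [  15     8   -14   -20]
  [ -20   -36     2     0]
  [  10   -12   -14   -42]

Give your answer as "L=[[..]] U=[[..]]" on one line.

L=[[1,0,0,0],[3,1,0,0],[-4,5,1,0],[2,5,-1,1]] U=[[5,4,-4,-5],[0,-4,-2,-5],[0,0,-4,5],[0,0,0,-2]]

  r1 -= 3·r0 → [0,-4,-2,-5]
  r2 -= -4·r0 → [0,-20,-14,-20]
  r3 -= 2·r0 → [0,-20,-6,-32]
  r2 -= 5·r1 → [0,0,-4,5]
  r3 -= 5·r1 → [0,0,4,-7]
  r3 -= -1·r2 → [0,0,0,-2]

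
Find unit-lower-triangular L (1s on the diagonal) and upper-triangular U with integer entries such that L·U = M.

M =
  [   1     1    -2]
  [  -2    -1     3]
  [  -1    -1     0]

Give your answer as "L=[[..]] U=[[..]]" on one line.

L=[[1,0,0],[-2,1,0],[-1,0,1]] U=[[1,1,-2],[0,1,-1],[0,0,-2]]

  R1 -= -2·R0 → [0,1,-1]
  R2 -= -1·R0 → [0,0,-2]
  R2 -= 0·R1 → [0,0,-2]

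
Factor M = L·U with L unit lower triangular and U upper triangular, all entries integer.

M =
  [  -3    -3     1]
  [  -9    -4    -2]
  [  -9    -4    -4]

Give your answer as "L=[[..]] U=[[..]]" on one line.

  R1 -= 3·R0 → [0,5,-5]
  R2 -= 3·R0 → [0,5,-7]
  R2 -= 1·R1 → [0,0,-2]

L=[[1,0,0],[3,1,0],[3,1,1]] U=[[-3,-3,1],[0,5,-5],[0,0,-2]]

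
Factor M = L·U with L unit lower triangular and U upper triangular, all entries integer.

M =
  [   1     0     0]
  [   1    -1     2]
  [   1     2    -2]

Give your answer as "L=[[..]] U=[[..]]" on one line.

L=[[1,0,0],[1,1,0],[1,-2,1]] U=[[1,0,0],[0,-1,2],[0,0,2]]

  row1 -= 1·row0 → [0,-1,2]
  row2 -= 1·row0 → [0,2,-2]
  row2 -= -2·row1 → [0,0,2]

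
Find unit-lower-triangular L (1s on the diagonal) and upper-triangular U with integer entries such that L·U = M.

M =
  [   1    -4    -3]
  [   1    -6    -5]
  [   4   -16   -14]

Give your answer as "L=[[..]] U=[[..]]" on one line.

  row1 -= 1·row0 → [0,-2,-2]
  row2 -= 4·row0 → [0,0,-2]
  row2 -= 0·row1 → [0,0,-2]

L=[[1,0,0],[1,1,0],[4,0,1]] U=[[1,-4,-3],[0,-2,-2],[0,0,-2]]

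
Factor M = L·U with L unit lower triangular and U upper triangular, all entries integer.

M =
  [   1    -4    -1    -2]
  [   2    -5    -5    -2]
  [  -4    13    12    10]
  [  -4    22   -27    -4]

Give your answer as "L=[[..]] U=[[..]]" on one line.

L=[[1,0,0,0],[2,1,0,0],[-4,-1,1,0],[-4,2,-5,1]] U=[[1,-4,-1,-2],[0,3,-3,2],[0,0,5,4],[0,0,0,4]]

  R1 -= 2·R0 → [0,3,-3,2]
  R2 -= -4·R0 → [0,-3,8,2]
  R3 -= -4·R0 → [0,6,-31,-12]
  R2 -= -1·R1 → [0,0,5,4]
  R3 -= 2·R1 → [0,0,-25,-16]
  R3 -= -5·R2 → [0,0,0,4]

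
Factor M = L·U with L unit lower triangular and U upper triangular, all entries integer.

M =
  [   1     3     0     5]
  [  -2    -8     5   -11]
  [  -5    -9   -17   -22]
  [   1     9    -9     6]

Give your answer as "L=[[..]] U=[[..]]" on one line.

  R1 -= -2·R0 → [0,-2,5,-1]
  R2 -= -5·R0 → [0,6,-17,3]
  R3 -= 1·R0 → [0,6,-9,1]
  R2 -= -3·R1 → [0,0,-2,0]
  R3 -= -3·R1 → [0,0,6,-2]
  R3 -= -3·R2 → [0,0,0,-2]

L=[[1,0,0,0],[-2,1,0,0],[-5,-3,1,0],[1,-3,-3,1]] U=[[1,3,0,5],[0,-2,5,-1],[0,0,-2,0],[0,0,0,-2]]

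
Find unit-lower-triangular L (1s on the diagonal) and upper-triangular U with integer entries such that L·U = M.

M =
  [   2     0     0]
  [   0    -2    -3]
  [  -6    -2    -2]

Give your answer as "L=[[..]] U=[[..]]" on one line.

  r1 -= 0·r0 → [0,-2,-3]
  r2 -= -3·r0 → [0,-2,-2]
  r2 -= 1·r1 → [0,0,1]

L=[[1,0,0],[0,1,0],[-3,1,1]] U=[[2,0,0],[0,-2,-3],[0,0,1]]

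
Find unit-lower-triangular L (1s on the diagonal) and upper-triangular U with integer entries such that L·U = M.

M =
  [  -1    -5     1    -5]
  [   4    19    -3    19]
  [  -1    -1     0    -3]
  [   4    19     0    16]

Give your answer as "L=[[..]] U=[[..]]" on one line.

  r1 -= -4·r0 → [0,-1,1,-1]
  r2 -= 1·r0 → [0,4,-1,2]
  r3 -= -4·r0 → [0,-1,4,-4]
  r2 -= -4·r1 → [0,0,3,-2]
  r3 -= 1·r1 → [0,0,3,-3]
  r3 -= 1·r2 → [0,0,0,-1]

L=[[1,0,0,0],[-4,1,0,0],[1,-4,1,0],[-4,1,1,1]] U=[[-1,-5,1,-5],[0,-1,1,-1],[0,0,3,-2],[0,0,0,-1]]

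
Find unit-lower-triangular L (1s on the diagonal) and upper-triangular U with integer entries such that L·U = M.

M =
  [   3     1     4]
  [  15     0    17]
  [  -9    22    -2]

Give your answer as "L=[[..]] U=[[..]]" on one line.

  R1 -= 5·R0 → [0,-5,-3]
  R2 -= -3·R0 → [0,25,10]
  R2 -= -5·R1 → [0,0,-5]

L=[[1,0,0],[5,1,0],[-3,-5,1]] U=[[3,1,4],[0,-5,-3],[0,0,-5]]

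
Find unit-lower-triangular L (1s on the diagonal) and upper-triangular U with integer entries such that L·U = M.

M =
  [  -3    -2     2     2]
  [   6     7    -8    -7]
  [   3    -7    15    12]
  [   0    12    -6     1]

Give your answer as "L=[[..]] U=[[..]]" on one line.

L=[[1,0,0,0],[-2,1,0,0],[-1,-3,1,0],[0,4,2,1]] U=[[-3,-2,2,2],[0,3,-4,-3],[0,0,5,5],[0,0,0,3]]

  r1 -= -2·r0 → [0,3,-4,-3]
  r2 -= -1·r0 → [0,-9,17,14]
  r3 -= 0·r0 → [0,12,-6,1]
  r2 -= -3·r1 → [0,0,5,5]
  r3 -= 4·r1 → [0,0,10,13]
  r3 -= 2·r2 → [0,0,0,3]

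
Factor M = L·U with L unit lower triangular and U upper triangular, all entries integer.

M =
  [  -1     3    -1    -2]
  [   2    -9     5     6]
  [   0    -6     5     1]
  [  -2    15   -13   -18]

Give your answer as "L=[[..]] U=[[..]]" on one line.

  R1 -= -2·R0 → [0,-3,3,2]
  R2 -= 0·R0 → [0,-6,5,1]
  R3 -= 2·R0 → [0,9,-11,-14]
  R2 -= 2·R1 → [0,0,-1,-3]
  R3 -= -3·R1 → [0,0,-2,-8]
  R3 -= 2·R2 → [0,0,0,-2]

L=[[1,0,0,0],[-2,1,0,0],[0,2,1,0],[2,-3,2,1]] U=[[-1,3,-1,-2],[0,-3,3,2],[0,0,-1,-3],[0,0,0,-2]]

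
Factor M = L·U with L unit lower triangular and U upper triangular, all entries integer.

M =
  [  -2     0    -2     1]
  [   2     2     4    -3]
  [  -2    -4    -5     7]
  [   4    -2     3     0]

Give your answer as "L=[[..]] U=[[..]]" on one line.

  row1 -= -1·row0 → [0,2,2,-2]
  row2 -= 1·row0 → [0,-4,-3,6]
  row3 -= -2·row0 → [0,-2,-1,2]
  row2 -= -2·row1 → [0,0,1,2]
  row3 -= -1·row1 → [0,0,1,0]
  row3 -= 1·row2 → [0,0,0,-2]

L=[[1,0,0,0],[-1,1,0,0],[1,-2,1,0],[-2,-1,1,1]] U=[[-2,0,-2,1],[0,2,2,-2],[0,0,1,2],[0,0,0,-2]]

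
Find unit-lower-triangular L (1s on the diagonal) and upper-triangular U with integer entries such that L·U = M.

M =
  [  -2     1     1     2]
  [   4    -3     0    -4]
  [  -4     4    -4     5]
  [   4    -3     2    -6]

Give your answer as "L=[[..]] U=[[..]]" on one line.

L=[[1,0,0,0],[-2,1,0,0],[2,-2,1,0],[-2,1,-1,1]] U=[[-2,1,1,2],[0,-1,2,0],[0,0,-2,1],[0,0,0,-1]]

  row1 -= -2·row0 → [0,-1,2,0]
  row2 -= 2·row0 → [0,2,-6,1]
  row3 -= -2·row0 → [0,-1,4,-2]
  row2 -= -2·row1 → [0,0,-2,1]
  row3 -= 1·row1 → [0,0,2,-2]
  row3 -= -1·row2 → [0,0,0,-1]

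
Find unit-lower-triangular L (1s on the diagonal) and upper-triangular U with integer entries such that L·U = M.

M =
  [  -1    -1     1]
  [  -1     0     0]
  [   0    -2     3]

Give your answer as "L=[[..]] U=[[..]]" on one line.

  r1 -= 1·r0 → [0,1,-1]
  r2 -= 0·r0 → [0,-2,3]
  r2 -= -2·r1 → [0,0,1]

L=[[1,0,0],[1,1,0],[0,-2,1]] U=[[-1,-1,1],[0,1,-1],[0,0,1]]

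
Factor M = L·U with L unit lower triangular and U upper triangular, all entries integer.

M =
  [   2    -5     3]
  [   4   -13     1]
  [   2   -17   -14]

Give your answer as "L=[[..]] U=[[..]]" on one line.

  row1 -= 2·row0 → [0,-3,-5]
  row2 -= 1·row0 → [0,-12,-17]
  row2 -= 4·row1 → [0,0,3]

L=[[1,0,0],[2,1,0],[1,4,1]] U=[[2,-5,3],[0,-3,-5],[0,0,3]]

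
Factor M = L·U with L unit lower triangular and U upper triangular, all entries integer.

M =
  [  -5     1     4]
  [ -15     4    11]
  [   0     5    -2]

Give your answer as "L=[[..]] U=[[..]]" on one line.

L=[[1,0,0],[3,1,0],[0,5,1]] U=[[-5,1,4],[0,1,-1],[0,0,3]]

  row1 -= 3·row0 → [0,1,-1]
  row2 -= 0·row0 → [0,5,-2]
  row2 -= 5·row1 → [0,0,3]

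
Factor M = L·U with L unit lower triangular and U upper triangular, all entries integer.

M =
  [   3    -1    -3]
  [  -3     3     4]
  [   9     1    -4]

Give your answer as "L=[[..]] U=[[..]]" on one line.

  R1 -= -1·R0 → [0,2,1]
  R2 -= 3·R0 → [0,4,5]
  R2 -= 2·R1 → [0,0,3]

L=[[1,0,0],[-1,1,0],[3,2,1]] U=[[3,-1,-3],[0,2,1],[0,0,3]]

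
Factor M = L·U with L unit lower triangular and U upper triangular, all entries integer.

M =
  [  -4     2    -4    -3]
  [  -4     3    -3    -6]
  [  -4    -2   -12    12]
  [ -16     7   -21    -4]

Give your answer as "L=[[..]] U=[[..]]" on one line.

  row1 -= 1·row0 → [0,1,1,-3]
  row2 -= 1·row0 → [0,-4,-8,15]
  row3 -= 4·row0 → [0,-1,-5,8]
  row2 -= -4·row1 → [0,0,-4,3]
  row3 -= -1·row1 → [0,0,-4,5]
  row3 -= 1·row2 → [0,0,0,2]

L=[[1,0,0,0],[1,1,0,0],[1,-4,1,0],[4,-1,1,1]] U=[[-4,2,-4,-3],[0,1,1,-3],[0,0,-4,3],[0,0,0,2]]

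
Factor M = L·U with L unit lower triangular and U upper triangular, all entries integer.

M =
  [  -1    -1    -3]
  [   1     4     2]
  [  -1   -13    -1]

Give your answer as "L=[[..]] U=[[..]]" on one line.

L=[[1,0,0],[-1,1,0],[1,-4,1]] U=[[-1,-1,-3],[0,3,-1],[0,0,-2]]

  row1 -= -1·row0 → [0,3,-1]
  row2 -= 1·row0 → [0,-12,2]
  row2 -= -4·row1 → [0,0,-2]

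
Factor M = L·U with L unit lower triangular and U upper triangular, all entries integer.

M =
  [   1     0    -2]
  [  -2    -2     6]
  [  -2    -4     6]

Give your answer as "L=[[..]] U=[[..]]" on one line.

  row1 -= -2·row0 → [0,-2,2]
  row2 -= -2·row0 → [0,-4,2]
  row2 -= 2·row1 → [0,0,-2]

L=[[1,0,0],[-2,1,0],[-2,2,1]] U=[[1,0,-2],[0,-2,2],[0,0,-2]]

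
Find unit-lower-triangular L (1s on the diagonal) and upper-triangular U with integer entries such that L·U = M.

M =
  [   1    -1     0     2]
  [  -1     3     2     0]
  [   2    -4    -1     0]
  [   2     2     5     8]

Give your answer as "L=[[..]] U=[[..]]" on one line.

  R1 -= -1·R0 → [0,2,2,2]
  R2 -= 2·R0 → [0,-2,-1,-4]
  R3 -= 2·R0 → [0,4,5,4]
  R2 -= -1·R1 → [0,0,1,-2]
  R3 -= 2·R1 → [0,0,1,0]
  R3 -= 1·R2 → [0,0,0,2]

L=[[1,0,0,0],[-1,1,0,0],[2,-1,1,0],[2,2,1,1]] U=[[1,-1,0,2],[0,2,2,2],[0,0,1,-2],[0,0,0,2]]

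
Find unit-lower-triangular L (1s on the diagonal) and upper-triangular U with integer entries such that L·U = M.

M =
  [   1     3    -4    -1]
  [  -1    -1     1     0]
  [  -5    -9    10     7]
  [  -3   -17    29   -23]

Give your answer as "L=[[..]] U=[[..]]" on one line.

L=[[1,0,0,0],[-1,1,0,0],[-5,3,1,0],[-3,-4,-5,1]] U=[[1,3,-4,-1],[0,2,-3,-1],[0,0,-1,5],[0,0,0,-5]]

  row1 -= -1·row0 → [0,2,-3,-1]
  row2 -= -5·row0 → [0,6,-10,2]
  row3 -= -3·row0 → [0,-8,17,-26]
  row2 -= 3·row1 → [0,0,-1,5]
  row3 -= -4·row1 → [0,0,5,-30]
  row3 -= -5·row2 → [0,0,0,-5]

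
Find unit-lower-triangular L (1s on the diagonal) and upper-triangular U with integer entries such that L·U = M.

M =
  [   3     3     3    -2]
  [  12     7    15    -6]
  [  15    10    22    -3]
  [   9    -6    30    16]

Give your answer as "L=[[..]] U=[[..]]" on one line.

  r1 -= 4·r0 → [0,-5,3,2]
  r2 -= 5·r0 → [0,-5,7,7]
  r3 -= 3·r0 → [0,-15,21,22]
  r2 -= 1·r1 → [0,0,4,5]
  r3 -= 3·r1 → [0,0,12,16]
  r3 -= 3·r2 → [0,0,0,1]

L=[[1,0,0,0],[4,1,0,0],[5,1,1,0],[3,3,3,1]] U=[[3,3,3,-2],[0,-5,3,2],[0,0,4,5],[0,0,0,1]]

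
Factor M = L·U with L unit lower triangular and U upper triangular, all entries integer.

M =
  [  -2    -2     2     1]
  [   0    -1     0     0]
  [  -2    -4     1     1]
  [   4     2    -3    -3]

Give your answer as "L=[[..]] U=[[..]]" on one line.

L=[[1,0,0,0],[0,1,0,0],[1,2,1,0],[-2,2,-1,1]] U=[[-2,-2,2,1],[0,-1,0,0],[0,0,-1,0],[0,0,0,-1]]

  row1 -= 0·row0 → [0,-1,0,0]
  row2 -= 1·row0 → [0,-2,-1,0]
  row3 -= -2·row0 → [0,-2,1,-1]
  row2 -= 2·row1 → [0,0,-1,0]
  row3 -= 2·row1 → [0,0,1,-1]
  row3 -= -1·row2 → [0,0,0,-1]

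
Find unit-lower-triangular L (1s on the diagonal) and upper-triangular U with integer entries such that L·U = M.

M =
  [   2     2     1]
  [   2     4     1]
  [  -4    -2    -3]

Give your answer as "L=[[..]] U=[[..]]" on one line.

  r1 -= 1·r0 → [0,2,0]
  r2 -= -2·r0 → [0,2,-1]
  r2 -= 1·r1 → [0,0,-1]

L=[[1,0,0],[1,1,0],[-2,1,1]] U=[[2,2,1],[0,2,0],[0,0,-1]]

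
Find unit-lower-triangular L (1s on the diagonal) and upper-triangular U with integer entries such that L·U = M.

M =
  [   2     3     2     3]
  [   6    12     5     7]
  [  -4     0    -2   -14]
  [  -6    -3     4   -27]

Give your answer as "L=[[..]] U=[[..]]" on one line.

  r1 -= 3·r0 → [0,3,-1,-2]
  r2 -= -2·r0 → [0,6,2,-8]
  r3 -= -3·r0 → [0,6,10,-18]
  r2 -= 2·r1 → [0,0,4,-4]
  r3 -= 2·r1 → [0,0,12,-14]
  r3 -= 3·r2 → [0,0,0,-2]

L=[[1,0,0,0],[3,1,0,0],[-2,2,1,0],[-3,2,3,1]] U=[[2,3,2,3],[0,3,-1,-2],[0,0,4,-4],[0,0,0,-2]]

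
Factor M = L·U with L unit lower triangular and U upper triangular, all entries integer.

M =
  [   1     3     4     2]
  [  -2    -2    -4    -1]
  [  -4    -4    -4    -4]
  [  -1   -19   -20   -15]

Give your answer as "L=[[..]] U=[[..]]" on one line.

  r1 -= -2·r0 → [0,4,4,3]
  r2 -= -4·r0 → [0,8,12,4]
  r3 -= -1·r0 → [0,-16,-16,-13]
  r2 -= 2·r1 → [0,0,4,-2]
  r3 -= -4·r1 → [0,0,0,-1]
  r3 -= 0·r2 → [0,0,0,-1]

L=[[1,0,0,0],[-2,1,0,0],[-4,2,1,0],[-1,-4,0,1]] U=[[1,3,4,2],[0,4,4,3],[0,0,4,-2],[0,0,0,-1]]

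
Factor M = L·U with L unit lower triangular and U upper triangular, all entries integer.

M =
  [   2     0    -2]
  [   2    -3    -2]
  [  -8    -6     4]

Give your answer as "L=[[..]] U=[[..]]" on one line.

L=[[1,0,0],[1,1,0],[-4,2,1]] U=[[2,0,-2],[0,-3,0],[0,0,-4]]

  R1 -= 1·R0 → [0,-3,0]
  R2 -= -4·R0 → [0,-6,-4]
  R2 -= 2·R1 → [0,0,-4]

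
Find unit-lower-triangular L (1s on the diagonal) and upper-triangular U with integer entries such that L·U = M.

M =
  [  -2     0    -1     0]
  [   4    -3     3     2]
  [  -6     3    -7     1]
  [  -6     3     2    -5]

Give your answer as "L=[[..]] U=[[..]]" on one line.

  r1 -= -2·r0 → [0,-3,1,2]
  r2 -= 3·r0 → [0,3,-4,1]
  r3 -= 3·r0 → [0,3,5,-5]
  r2 -= -1·r1 → [0,0,-3,3]
  r3 -= -1·r1 → [0,0,6,-3]
  r3 -= -2·r2 → [0,0,0,3]

L=[[1,0,0,0],[-2,1,0,0],[3,-1,1,0],[3,-1,-2,1]] U=[[-2,0,-1,0],[0,-3,1,2],[0,0,-3,3],[0,0,0,3]]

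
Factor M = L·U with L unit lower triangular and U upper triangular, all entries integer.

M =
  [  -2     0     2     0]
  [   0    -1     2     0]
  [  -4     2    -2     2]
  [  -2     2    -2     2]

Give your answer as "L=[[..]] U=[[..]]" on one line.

L=[[1,0,0,0],[0,1,0,0],[2,-2,1,0],[1,-2,0,1]] U=[[-2,0,2,0],[0,-1,2,0],[0,0,-2,2],[0,0,0,2]]

  R1 -= 0·R0 → [0,-1,2,0]
  R2 -= 2·R0 → [0,2,-6,2]
  R3 -= 1·R0 → [0,2,-4,2]
  R2 -= -2·R1 → [0,0,-2,2]
  R3 -= -2·R1 → [0,0,0,2]
  R3 -= 0·R2 → [0,0,0,2]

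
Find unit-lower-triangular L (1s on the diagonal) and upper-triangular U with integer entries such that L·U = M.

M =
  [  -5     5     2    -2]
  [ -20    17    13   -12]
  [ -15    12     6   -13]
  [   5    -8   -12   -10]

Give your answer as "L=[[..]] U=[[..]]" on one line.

L=[[1,0,0,0],[4,1,0,0],[3,1,1,0],[-1,1,3,1]] U=[[-5,5,2,-2],[0,-3,5,-4],[0,0,-5,-3],[0,0,0,1]]

  row1 -= 4·row0 → [0,-3,5,-4]
  row2 -= 3·row0 → [0,-3,0,-7]
  row3 -= -1·row0 → [0,-3,-10,-12]
  row2 -= 1·row1 → [0,0,-5,-3]
  row3 -= 1·row1 → [0,0,-15,-8]
  row3 -= 3·row2 → [0,0,0,1]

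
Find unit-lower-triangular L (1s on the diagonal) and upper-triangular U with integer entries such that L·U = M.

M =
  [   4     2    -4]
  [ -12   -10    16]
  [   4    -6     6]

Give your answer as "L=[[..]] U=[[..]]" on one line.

L=[[1,0,0],[-3,1,0],[1,2,1]] U=[[4,2,-4],[0,-4,4],[0,0,2]]

  r1 -= -3·r0 → [0,-4,4]
  r2 -= 1·r0 → [0,-8,10]
  r2 -= 2·r1 → [0,0,2]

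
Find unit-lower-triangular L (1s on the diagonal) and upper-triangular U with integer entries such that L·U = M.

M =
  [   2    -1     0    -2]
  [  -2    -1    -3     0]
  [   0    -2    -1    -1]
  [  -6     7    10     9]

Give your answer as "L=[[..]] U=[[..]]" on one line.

  row1 -= -1·row0 → [0,-2,-3,-2]
  row2 -= 0·row0 → [0,-2,-1,-1]
  row3 -= -3·row0 → [0,4,10,3]
  row2 -= 1·row1 → [0,0,2,1]
  row3 -= -2·row1 → [0,0,4,-1]
  row3 -= 2·row2 → [0,0,0,-3]

L=[[1,0,0,0],[-1,1,0,0],[0,1,1,0],[-3,-2,2,1]] U=[[2,-1,0,-2],[0,-2,-3,-2],[0,0,2,1],[0,0,0,-3]]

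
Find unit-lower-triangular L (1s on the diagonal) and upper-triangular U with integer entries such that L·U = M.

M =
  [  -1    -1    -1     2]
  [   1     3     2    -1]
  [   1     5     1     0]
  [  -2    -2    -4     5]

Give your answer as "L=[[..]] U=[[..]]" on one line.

L=[[1,0,0,0],[-1,1,0,0],[-1,2,1,0],[2,0,1,1]] U=[[-1,-1,-1,2],[0,2,1,1],[0,0,-2,0],[0,0,0,1]]

  row1 -= -1·row0 → [0,2,1,1]
  row2 -= -1·row0 → [0,4,0,2]
  row3 -= 2·row0 → [0,0,-2,1]
  row2 -= 2·row1 → [0,0,-2,0]
  row3 -= 0·row1 → [0,0,-2,1]
  row3 -= 1·row2 → [0,0,0,1]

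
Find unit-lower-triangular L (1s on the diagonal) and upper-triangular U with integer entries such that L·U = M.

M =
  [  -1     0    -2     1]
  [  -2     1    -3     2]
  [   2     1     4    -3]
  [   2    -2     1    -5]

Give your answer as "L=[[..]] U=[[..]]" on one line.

  r1 -= 2·r0 → [0,1,1,0]
  r2 -= -2·r0 → [0,1,0,-1]
  r3 -= -2·r0 → [0,-2,-3,-3]
  r2 -= 1·r1 → [0,0,-1,-1]
  r3 -= -2·r1 → [0,0,-1,-3]
  r3 -= 1·r2 → [0,0,0,-2]

L=[[1,0,0,0],[2,1,0,0],[-2,1,1,0],[-2,-2,1,1]] U=[[-1,0,-2,1],[0,1,1,0],[0,0,-1,-1],[0,0,0,-2]]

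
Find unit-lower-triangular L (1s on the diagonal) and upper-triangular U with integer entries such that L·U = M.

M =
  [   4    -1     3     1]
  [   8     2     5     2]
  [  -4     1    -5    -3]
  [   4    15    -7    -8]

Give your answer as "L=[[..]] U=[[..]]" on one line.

  r1 -= 2·r0 → [0,4,-1,0]
  r2 -= -1·r0 → [0,0,-2,-2]
  r3 -= 1·r0 → [0,16,-10,-9]
  r2 -= 0·r1 → [0,0,-2,-2]
  r3 -= 4·r1 → [0,0,-6,-9]
  r3 -= 3·r2 → [0,0,0,-3]

L=[[1,0,0,0],[2,1,0,0],[-1,0,1,0],[1,4,3,1]] U=[[4,-1,3,1],[0,4,-1,0],[0,0,-2,-2],[0,0,0,-3]]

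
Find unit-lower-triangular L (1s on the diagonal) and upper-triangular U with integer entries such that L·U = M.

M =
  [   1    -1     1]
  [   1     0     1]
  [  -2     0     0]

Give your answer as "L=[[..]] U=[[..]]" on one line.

  R1 -= 1·R0 → [0,1,0]
  R2 -= -2·R0 → [0,-2,2]
  R2 -= -2·R1 → [0,0,2]

L=[[1,0,0],[1,1,0],[-2,-2,1]] U=[[1,-1,1],[0,1,0],[0,0,2]]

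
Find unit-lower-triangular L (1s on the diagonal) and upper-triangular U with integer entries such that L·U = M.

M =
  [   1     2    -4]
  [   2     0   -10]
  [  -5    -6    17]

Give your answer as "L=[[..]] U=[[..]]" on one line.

  row1 -= 2·row0 → [0,-4,-2]
  row2 -= -5·row0 → [0,4,-3]
  row2 -= -1·row1 → [0,0,-5]

L=[[1,0,0],[2,1,0],[-5,-1,1]] U=[[1,2,-4],[0,-4,-2],[0,0,-5]]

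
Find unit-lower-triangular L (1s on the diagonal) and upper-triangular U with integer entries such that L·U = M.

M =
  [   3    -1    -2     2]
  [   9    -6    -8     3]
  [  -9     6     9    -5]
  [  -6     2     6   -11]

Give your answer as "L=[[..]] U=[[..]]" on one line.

L=[[1,0,0,0],[3,1,0,0],[-3,-1,1,0],[-2,0,2,1]] U=[[3,-1,-2,2],[0,-3,-2,-3],[0,0,1,-2],[0,0,0,-3]]

  row1 -= 3·row0 → [0,-3,-2,-3]
  row2 -= -3·row0 → [0,3,3,1]
  row3 -= -2·row0 → [0,0,2,-7]
  row2 -= -1·row1 → [0,0,1,-2]
  row3 -= 0·row1 → [0,0,2,-7]
  row3 -= 2·row2 → [0,0,0,-3]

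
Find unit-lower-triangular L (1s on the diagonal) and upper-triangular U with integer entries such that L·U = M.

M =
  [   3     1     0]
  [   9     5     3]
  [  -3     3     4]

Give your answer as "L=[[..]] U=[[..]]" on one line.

  r1 -= 3·r0 → [0,2,3]
  r2 -= -1·r0 → [0,4,4]
  r2 -= 2·r1 → [0,0,-2]

L=[[1,0,0],[3,1,0],[-1,2,1]] U=[[3,1,0],[0,2,3],[0,0,-2]]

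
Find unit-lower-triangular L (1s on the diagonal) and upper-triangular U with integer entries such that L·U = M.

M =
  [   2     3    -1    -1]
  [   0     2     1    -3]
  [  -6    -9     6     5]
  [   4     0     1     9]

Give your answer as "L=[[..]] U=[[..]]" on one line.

L=[[1,0,0,0],[0,1,0,0],[-3,0,1,0],[2,-3,2,1]] U=[[2,3,-1,-1],[0,2,1,-3],[0,0,3,2],[0,0,0,-2]]

  row1 -= 0·row0 → [0,2,1,-3]
  row2 -= -3·row0 → [0,0,3,2]
  row3 -= 2·row0 → [0,-6,3,11]
  row2 -= 0·row1 → [0,0,3,2]
  row3 -= -3·row1 → [0,0,6,2]
  row3 -= 2·row2 → [0,0,0,-2]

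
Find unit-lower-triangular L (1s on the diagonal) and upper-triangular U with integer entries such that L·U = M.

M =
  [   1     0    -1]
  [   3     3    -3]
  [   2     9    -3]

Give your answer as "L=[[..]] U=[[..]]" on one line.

  row1 -= 3·row0 → [0,3,0]
  row2 -= 2·row0 → [0,9,-1]
  row2 -= 3·row1 → [0,0,-1]

L=[[1,0,0],[3,1,0],[2,3,1]] U=[[1,0,-1],[0,3,0],[0,0,-1]]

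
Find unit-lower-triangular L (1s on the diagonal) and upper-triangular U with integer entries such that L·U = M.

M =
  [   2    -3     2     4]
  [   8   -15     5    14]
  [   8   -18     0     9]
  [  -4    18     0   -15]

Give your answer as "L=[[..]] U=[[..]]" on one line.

  R1 -= 4·R0 → [0,-3,-3,-2]
  R2 -= 4·R0 → [0,-6,-8,-7]
  R3 -= -2·R0 → [0,12,4,-7]
  R2 -= 2·R1 → [0,0,-2,-3]
  R3 -= -4·R1 → [0,0,-8,-15]
  R3 -= 4·R2 → [0,0,0,-3]

L=[[1,0,0,0],[4,1,0,0],[4,2,1,0],[-2,-4,4,1]] U=[[2,-3,2,4],[0,-3,-3,-2],[0,0,-2,-3],[0,0,0,-3]]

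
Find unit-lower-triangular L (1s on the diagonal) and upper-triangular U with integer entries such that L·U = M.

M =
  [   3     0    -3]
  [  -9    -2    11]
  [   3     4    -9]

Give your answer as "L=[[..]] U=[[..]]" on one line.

  row1 -= -3·row0 → [0,-2,2]
  row2 -= 1·row0 → [0,4,-6]
  row2 -= -2·row1 → [0,0,-2]

L=[[1,0,0],[-3,1,0],[1,-2,1]] U=[[3,0,-3],[0,-2,2],[0,0,-2]]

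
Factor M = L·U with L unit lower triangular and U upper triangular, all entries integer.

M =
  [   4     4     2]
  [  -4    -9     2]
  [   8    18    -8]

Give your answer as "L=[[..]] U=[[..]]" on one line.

  R1 -= -1·R0 → [0,-5,4]
  R2 -= 2·R0 → [0,10,-12]
  R2 -= -2·R1 → [0,0,-4]

L=[[1,0,0],[-1,1,0],[2,-2,1]] U=[[4,4,2],[0,-5,4],[0,0,-4]]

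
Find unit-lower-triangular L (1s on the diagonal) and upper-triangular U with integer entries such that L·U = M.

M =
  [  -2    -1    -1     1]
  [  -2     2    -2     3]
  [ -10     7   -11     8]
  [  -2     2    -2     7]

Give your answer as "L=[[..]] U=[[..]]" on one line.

L=[[1,0,0,0],[1,1,0,0],[5,4,1,0],[1,1,0,1]] U=[[-2,-1,-1,1],[0,3,-1,2],[0,0,-2,-5],[0,0,0,4]]

  R1 -= 1·R0 → [0,3,-1,2]
  R2 -= 5·R0 → [0,12,-6,3]
  R3 -= 1·R0 → [0,3,-1,6]
  R2 -= 4·R1 → [0,0,-2,-5]
  R3 -= 1·R1 → [0,0,0,4]
  R3 -= 0·R2 → [0,0,0,4]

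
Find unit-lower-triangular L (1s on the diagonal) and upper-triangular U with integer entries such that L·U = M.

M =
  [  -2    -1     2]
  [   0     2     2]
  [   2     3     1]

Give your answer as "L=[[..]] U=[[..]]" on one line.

  r1 -= 0·r0 → [0,2,2]
  r2 -= -1·r0 → [0,2,3]
  r2 -= 1·r1 → [0,0,1]

L=[[1,0,0],[0,1,0],[-1,1,1]] U=[[-2,-1,2],[0,2,2],[0,0,1]]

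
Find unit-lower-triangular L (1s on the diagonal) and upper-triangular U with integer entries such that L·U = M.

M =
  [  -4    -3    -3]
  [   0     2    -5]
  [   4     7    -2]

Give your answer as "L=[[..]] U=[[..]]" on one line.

  row1 -= 0·row0 → [0,2,-5]
  row2 -= -1·row0 → [0,4,-5]
  row2 -= 2·row1 → [0,0,5]

L=[[1,0,0],[0,1,0],[-1,2,1]] U=[[-4,-3,-3],[0,2,-5],[0,0,5]]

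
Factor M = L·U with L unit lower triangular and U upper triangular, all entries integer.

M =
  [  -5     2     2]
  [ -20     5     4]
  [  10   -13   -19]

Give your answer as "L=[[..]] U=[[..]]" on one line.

  r1 -= 4·r0 → [0,-3,-4]
  r2 -= -2·r0 → [0,-9,-15]
  r2 -= 3·r1 → [0,0,-3]

L=[[1,0,0],[4,1,0],[-2,3,1]] U=[[-5,2,2],[0,-3,-4],[0,0,-3]]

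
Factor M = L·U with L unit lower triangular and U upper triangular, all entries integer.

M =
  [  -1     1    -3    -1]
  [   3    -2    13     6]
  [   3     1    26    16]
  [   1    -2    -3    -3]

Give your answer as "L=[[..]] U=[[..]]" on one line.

L=[[1,0,0,0],[-3,1,0,0],[-3,4,1,0],[-1,-1,-2,1]] U=[[-1,1,-3,-1],[0,1,4,3],[0,0,1,1],[0,0,0,1]]

  r1 -= -3·r0 → [0,1,4,3]
  r2 -= -3·r0 → [0,4,17,13]
  r3 -= -1·r0 → [0,-1,-6,-4]
  r2 -= 4·r1 → [0,0,1,1]
  r3 -= -1·r1 → [0,0,-2,-1]
  r3 -= -2·r2 → [0,0,0,1]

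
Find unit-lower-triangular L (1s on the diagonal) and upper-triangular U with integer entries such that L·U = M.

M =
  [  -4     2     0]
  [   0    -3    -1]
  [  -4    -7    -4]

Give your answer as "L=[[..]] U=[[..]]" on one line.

  R1 -= 0·R0 → [0,-3,-1]
  R2 -= 1·R0 → [0,-9,-4]
  R2 -= 3·R1 → [0,0,-1]

L=[[1,0,0],[0,1,0],[1,3,1]] U=[[-4,2,0],[0,-3,-1],[0,0,-1]]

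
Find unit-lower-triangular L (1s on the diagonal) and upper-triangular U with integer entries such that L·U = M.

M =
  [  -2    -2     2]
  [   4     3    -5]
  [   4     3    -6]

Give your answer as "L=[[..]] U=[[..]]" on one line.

L=[[1,0,0],[-2,1,0],[-2,1,1]] U=[[-2,-2,2],[0,-1,-1],[0,0,-1]]

  R1 -= -2·R0 → [0,-1,-1]
  R2 -= -2·R0 → [0,-1,-2]
  R2 -= 1·R1 → [0,0,-1]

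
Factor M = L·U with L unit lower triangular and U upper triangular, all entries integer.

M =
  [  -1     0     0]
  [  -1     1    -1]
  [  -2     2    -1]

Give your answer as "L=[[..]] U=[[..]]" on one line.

L=[[1,0,0],[1,1,0],[2,2,1]] U=[[-1,0,0],[0,1,-1],[0,0,1]]

  row1 -= 1·row0 → [0,1,-1]
  row2 -= 2·row0 → [0,2,-1]
  row2 -= 2·row1 → [0,0,1]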